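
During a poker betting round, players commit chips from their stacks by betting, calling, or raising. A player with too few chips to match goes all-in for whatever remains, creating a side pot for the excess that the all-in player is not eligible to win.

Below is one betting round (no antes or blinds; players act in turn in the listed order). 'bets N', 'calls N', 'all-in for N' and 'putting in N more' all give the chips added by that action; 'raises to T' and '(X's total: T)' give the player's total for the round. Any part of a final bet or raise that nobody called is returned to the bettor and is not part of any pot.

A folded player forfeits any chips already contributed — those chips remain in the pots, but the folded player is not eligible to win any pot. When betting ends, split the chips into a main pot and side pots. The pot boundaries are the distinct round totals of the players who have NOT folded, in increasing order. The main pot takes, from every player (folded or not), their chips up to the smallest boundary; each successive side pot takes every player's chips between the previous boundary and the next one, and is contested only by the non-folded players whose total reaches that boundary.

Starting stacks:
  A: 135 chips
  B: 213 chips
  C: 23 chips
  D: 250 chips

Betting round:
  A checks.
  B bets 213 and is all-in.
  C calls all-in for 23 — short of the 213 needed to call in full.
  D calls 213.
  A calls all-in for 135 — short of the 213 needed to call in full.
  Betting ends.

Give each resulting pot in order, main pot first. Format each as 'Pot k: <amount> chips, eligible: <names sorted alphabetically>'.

Pot 1: 92 chips, eligible: A, B, C, D
Pot 2: 336 chips, eligible: A, B, D
Pot 3: 156 chips, eligible: B, D

Derivation:
Contributions: A=135, B=213, C=23, D=213
Pot levels (distinct totals of non-folded players): 23, 135, 213
Layer 1-23: 23 each from A, B, C, D = 23*4 = 92 chips; eligible A, B, C, D
Layer 24-135: 112 each from A, B, D = 112*3 = 336 chips; eligible A, B, D
Layer 136-213: 78 each from B, D = 78*2 = 156 chips; eligible B, D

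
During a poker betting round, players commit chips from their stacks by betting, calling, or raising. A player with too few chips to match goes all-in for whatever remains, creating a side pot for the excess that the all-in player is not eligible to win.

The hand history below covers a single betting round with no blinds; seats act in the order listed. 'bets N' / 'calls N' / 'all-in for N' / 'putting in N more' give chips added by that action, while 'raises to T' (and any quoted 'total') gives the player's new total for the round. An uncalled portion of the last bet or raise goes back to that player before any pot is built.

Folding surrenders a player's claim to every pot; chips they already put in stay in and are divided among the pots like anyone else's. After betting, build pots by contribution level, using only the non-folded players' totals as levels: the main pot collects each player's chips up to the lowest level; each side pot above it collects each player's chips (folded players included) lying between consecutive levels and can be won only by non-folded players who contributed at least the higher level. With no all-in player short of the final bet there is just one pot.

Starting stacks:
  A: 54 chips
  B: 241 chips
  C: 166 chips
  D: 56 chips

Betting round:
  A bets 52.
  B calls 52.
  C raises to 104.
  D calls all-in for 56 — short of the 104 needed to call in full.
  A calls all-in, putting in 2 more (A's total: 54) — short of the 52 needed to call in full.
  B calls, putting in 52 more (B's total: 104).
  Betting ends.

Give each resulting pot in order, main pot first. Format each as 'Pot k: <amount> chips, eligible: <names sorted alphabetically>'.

Contributions: A=54, B=104, C=104, D=56
Pot levels (distinct totals of non-folded players): 54, 56, 104
Layer 1-54: 54 each from A, B, C, D = 54*4 = 216 chips; eligible A, B, C, D
Layer 55-56: 2 each from B, C, D = 2*3 = 6 chips; eligible B, C, D
Layer 57-104: 48 each from B, C = 48*2 = 96 chips; eligible B, C

Pot 1: 216 chips, eligible: A, B, C, D
Pot 2: 6 chips, eligible: B, C, D
Pot 3: 96 chips, eligible: B, C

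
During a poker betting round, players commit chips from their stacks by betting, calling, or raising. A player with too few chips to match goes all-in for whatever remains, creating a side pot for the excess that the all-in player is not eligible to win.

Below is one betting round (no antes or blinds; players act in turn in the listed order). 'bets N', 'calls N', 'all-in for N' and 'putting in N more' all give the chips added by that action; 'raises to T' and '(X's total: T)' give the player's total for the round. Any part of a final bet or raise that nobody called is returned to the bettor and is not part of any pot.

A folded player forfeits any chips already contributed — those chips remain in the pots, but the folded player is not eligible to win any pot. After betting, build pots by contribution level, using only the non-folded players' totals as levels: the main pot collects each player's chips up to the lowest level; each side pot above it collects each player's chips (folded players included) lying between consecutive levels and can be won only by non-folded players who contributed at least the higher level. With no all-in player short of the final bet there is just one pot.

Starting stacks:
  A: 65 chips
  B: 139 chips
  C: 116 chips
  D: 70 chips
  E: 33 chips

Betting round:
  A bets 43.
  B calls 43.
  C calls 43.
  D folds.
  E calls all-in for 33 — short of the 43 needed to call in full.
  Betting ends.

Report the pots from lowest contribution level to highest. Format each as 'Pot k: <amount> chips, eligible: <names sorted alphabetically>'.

Pot 1: 132 chips, eligible: A, B, C, E
Pot 2: 30 chips, eligible: A, B, C

Derivation:
Contributions: A=43, B=43, C=43, E=33
Folded: D
Pot levels (distinct totals of non-folded players): 33, 43
Layer 1-33: 33 each from A, B, C, E = 33*4 = 132 chips; eligible A, B, C, E
Layer 34-43: 10 each from A, B, C = 10*3 = 30 chips; eligible A, B, C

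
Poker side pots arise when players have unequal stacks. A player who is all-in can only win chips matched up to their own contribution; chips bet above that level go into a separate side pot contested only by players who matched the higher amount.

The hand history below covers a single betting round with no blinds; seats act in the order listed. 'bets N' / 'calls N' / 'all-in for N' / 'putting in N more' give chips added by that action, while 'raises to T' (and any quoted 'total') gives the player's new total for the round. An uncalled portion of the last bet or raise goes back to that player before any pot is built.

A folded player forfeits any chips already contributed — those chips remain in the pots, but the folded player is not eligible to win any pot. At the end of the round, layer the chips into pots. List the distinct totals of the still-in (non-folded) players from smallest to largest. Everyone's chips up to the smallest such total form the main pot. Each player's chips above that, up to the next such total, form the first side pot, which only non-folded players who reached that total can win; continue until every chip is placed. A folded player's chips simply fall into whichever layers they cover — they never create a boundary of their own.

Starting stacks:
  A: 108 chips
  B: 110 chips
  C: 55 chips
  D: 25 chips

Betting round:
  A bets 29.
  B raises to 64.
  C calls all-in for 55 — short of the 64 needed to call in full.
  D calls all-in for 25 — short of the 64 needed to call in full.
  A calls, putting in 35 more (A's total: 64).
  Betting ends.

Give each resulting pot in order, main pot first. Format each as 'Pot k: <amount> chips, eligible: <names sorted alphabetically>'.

Pot 1: 100 chips, eligible: A, B, C, D
Pot 2: 90 chips, eligible: A, B, C
Pot 3: 18 chips, eligible: A, B

Derivation:
Contributions: A=64, B=64, C=55, D=25
Pot levels (distinct totals of non-folded players): 25, 55, 64
Layer 1-25: 25 each from A, B, C, D = 25*4 = 100 chips; eligible A, B, C, D
Layer 26-55: 30 each from A, B, C = 30*3 = 90 chips; eligible A, B, C
Layer 56-64: 9 each from A, B = 9*2 = 18 chips; eligible A, B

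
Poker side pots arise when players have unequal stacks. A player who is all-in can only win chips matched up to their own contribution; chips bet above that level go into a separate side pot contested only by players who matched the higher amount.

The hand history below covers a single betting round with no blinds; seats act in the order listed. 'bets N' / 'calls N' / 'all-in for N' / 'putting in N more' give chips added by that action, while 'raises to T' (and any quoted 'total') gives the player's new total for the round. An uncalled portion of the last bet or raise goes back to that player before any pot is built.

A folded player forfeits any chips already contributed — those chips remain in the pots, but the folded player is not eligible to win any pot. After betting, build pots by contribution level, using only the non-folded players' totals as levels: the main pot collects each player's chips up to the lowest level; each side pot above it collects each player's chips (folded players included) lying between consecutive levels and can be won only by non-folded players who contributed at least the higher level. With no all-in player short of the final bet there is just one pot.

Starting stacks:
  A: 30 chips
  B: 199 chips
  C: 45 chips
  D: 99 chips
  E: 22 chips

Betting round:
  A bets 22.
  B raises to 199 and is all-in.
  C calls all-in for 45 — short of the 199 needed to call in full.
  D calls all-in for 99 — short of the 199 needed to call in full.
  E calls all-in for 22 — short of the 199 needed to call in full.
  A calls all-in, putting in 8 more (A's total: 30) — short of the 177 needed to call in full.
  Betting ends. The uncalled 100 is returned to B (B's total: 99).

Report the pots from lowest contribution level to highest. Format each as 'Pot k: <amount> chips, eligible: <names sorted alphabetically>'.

Contributions (after 100 returned to B): A=30, B=99, C=45, D=99, E=22
Pot levels (distinct totals of non-folded players): 22, 30, 45, 99
Layer 1-22: 22 each from A, B, C, D, E = 22*5 = 110 chips; eligible A, B, C, D, E
Layer 23-30: 8 each from A, B, C, D = 8*4 = 32 chips; eligible A, B, C, D
Layer 31-45: 15 each from B, C, D = 15*3 = 45 chips; eligible B, C, D
Layer 46-99: 54 each from B, D = 54*2 = 108 chips; eligible B, D

Pot 1: 110 chips, eligible: A, B, C, D, E
Pot 2: 32 chips, eligible: A, B, C, D
Pot 3: 45 chips, eligible: B, C, D
Pot 4: 108 chips, eligible: B, D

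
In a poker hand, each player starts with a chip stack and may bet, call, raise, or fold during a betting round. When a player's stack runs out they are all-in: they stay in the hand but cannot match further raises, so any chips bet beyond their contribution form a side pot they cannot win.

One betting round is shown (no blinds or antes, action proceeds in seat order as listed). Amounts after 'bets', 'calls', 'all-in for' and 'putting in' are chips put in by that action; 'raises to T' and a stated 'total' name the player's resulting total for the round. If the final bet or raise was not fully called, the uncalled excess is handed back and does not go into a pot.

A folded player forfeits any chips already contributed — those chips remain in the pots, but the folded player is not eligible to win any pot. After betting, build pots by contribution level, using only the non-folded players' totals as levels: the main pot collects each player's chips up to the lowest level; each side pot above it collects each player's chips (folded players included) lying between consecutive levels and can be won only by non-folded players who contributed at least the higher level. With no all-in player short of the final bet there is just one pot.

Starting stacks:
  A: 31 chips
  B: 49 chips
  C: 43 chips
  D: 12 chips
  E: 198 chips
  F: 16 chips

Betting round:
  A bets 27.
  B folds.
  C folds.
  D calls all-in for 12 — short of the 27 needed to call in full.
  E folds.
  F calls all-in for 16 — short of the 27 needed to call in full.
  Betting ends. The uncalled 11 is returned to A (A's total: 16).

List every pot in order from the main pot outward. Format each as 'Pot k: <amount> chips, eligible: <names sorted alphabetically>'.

Pot 1: 36 chips, eligible: A, D, F
Pot 2: 8 chips, eligible: A, F

Derivation:
Contributions (after 11 returned to A): A=16, D=12, F=16
Folded: B, C, E
Pot levels (distinct totals of non-folded players): 12, 16
Layer 1-12: 12 each from A, D, F = 12*3 = 36 chips; eligible A, D, F
Layer 13-16: 4 each from A, F = 4*2 = 8 chips; eligible A, F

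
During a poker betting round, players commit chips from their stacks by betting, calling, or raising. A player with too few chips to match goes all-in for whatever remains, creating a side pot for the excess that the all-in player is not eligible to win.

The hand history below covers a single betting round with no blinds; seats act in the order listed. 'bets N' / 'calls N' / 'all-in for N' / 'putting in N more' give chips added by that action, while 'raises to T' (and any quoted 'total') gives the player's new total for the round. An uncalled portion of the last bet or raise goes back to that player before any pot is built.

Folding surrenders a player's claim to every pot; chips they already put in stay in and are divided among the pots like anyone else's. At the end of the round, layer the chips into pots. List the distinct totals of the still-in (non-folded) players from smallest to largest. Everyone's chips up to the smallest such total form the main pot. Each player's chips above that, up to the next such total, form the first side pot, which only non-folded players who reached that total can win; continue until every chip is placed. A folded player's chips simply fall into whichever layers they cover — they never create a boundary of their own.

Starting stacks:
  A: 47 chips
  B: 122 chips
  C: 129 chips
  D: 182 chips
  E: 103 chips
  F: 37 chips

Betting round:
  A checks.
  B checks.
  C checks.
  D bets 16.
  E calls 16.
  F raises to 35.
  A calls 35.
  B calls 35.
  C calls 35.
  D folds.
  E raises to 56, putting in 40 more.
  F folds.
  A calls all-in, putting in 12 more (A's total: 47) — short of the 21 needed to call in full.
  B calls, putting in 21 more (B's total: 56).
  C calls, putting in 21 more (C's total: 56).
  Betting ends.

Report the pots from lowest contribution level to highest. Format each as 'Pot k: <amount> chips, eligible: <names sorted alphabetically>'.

Contributions: A=47, B=56, C=56, D=16, E=56, F=35
Folded: D, F
Pot levels (distinct totals of non-folded players): 47, 56
Layer 1-47: A 47 + B 47 + C 47 + D 16 + E 47 + F 35 = 239 chips; eligible A, B, C, E
Layer 48-56: 9 each from B, C, E = 9*3 = 27 chips; eligible B, C, E

Pot 1: 239 chips, eligible: A, B, C, E
Pot 2: 27 chips, eligible: B, C, E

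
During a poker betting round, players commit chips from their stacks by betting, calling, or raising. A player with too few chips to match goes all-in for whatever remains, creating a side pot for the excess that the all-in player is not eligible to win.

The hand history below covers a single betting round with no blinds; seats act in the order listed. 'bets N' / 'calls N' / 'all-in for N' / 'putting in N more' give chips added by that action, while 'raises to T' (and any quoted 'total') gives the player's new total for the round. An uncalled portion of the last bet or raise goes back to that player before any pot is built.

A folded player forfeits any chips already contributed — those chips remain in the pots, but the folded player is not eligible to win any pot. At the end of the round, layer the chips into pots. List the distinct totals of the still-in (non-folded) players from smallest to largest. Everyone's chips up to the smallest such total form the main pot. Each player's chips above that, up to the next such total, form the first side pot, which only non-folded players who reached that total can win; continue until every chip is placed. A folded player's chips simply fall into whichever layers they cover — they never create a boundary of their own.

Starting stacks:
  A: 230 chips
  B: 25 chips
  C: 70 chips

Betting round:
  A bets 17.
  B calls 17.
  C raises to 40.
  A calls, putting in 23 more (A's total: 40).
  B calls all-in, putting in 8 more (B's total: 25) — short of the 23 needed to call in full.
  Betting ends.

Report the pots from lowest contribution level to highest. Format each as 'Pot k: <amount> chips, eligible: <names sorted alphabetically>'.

Contributions: A=40, B=25, C=40
Pot levels (distinct totals of non-folded players): 25, 40
Layer 1-25: 25 each from A, B, C = 25*3 = 75 chips; eligible A, B, C
Layer 26-40: 15 each from A, C = 15*2 = 30 chips; eligible A, C

Pot 1: 75 chips, eligible: A, B, C
Pot 2: 30 chips, eligible: A, C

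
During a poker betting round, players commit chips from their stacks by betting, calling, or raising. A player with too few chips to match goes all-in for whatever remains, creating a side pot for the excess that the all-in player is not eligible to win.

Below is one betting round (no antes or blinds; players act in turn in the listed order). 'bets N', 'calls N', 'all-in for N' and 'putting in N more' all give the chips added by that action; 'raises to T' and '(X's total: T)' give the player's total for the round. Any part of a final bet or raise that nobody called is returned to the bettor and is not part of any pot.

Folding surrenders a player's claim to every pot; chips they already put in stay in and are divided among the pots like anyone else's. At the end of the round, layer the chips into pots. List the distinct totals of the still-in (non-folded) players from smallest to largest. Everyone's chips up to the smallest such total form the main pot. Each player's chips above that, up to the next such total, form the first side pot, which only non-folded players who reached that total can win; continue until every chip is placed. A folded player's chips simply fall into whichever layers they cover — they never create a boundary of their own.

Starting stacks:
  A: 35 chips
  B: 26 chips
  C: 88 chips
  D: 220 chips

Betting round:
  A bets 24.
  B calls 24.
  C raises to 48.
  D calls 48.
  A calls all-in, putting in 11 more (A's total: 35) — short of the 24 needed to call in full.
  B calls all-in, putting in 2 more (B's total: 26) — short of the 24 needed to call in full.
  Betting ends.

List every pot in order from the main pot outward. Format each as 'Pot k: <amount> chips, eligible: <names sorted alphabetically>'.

Contributions: A=35, B=26, C=48, D=48
Pot levels (distinct totals of non-folded players): 26, 35, 48
Layer 1-26: 26 each from A, B, C, D = 26*4 = 104 chips; eligible A, B, C, D
Layer 27-35: 9 each from A, C, D = 9*3 = 27 chips; eligible A, C, D
Layer 36-48: 13 each from C, D = 13*2 = 26 chips; eligible C, D

Pot 1: 104 chips, eligible: A, B, C, D
Pot 2: 27 chips, eligible: A, C, D
Pot 3: 26 chips, eligible: C, D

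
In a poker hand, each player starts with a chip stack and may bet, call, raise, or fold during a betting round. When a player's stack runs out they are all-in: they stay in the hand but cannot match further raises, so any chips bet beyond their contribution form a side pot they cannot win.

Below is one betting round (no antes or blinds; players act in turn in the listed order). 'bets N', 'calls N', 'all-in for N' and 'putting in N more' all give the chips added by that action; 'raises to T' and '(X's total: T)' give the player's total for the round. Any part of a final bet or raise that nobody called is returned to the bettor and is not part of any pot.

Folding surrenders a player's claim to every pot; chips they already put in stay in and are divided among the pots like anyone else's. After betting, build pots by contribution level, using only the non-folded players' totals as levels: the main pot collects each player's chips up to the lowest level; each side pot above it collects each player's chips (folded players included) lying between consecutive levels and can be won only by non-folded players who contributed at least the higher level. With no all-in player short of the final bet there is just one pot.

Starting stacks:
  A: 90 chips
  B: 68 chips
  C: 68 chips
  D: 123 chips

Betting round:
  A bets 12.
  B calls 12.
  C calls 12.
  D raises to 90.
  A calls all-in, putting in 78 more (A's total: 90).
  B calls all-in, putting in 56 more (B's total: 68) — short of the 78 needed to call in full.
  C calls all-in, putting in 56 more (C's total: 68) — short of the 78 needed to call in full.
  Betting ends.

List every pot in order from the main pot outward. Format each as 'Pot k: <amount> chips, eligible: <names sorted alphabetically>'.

Contributions: A=90, B=68, C=68, D=90
Pot levels (distinct totals of non-folded players): 68, 90
Layer 1-68: 68 each from A, B, C, D = 68*4 = 272 chips; eligible A, B, C, D
Layer 69-90: 22 each from A, D = 22*2 = 44 chips; eligible A, D

Pot 1: 272 chips, eligible: A, B, C, D
Pot 2: 44 chips, eligible: A, D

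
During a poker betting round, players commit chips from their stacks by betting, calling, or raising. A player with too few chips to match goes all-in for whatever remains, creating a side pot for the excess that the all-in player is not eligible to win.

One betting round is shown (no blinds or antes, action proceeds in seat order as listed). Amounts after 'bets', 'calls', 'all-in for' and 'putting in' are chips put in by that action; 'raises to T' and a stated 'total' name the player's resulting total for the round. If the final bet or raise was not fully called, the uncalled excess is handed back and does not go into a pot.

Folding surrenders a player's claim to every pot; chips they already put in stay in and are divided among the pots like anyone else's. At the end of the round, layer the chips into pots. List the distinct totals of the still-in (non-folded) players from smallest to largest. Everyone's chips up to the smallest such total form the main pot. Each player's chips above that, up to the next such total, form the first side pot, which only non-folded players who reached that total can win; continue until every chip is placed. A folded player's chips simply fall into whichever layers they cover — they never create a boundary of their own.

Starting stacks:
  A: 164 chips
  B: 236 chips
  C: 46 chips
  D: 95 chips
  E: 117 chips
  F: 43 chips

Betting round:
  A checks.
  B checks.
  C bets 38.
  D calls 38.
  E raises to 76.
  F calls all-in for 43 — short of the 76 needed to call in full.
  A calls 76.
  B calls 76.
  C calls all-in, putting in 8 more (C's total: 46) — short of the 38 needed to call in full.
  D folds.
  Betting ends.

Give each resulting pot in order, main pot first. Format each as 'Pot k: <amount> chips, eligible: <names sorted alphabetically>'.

Contributions: A=76, B=76, C=46, D=38, E=76, F=43
Folded: D
Pot levels (distinct totals of non-folded players): 43, 46, 76
Layer 1-43: A 43 + B 43 + C 43 + D 38 + E 43 + F 43 = 253 chips; eligible A, B, C, E, F
Layer 44-46: 3 each from A, B, C, E = 3*4 = 12 chips; eligible A, B, C, E
Layer 47-76: 30 each from A, B, E = 30*3 = 90 chips; eligible A, B, E

Pot 1: 253 chips, eligible: A, B, C, E, F
Pot 2: 12 chips, eligible: A, B, C, E
Pot 3: 90 chips, eligible: A, B, E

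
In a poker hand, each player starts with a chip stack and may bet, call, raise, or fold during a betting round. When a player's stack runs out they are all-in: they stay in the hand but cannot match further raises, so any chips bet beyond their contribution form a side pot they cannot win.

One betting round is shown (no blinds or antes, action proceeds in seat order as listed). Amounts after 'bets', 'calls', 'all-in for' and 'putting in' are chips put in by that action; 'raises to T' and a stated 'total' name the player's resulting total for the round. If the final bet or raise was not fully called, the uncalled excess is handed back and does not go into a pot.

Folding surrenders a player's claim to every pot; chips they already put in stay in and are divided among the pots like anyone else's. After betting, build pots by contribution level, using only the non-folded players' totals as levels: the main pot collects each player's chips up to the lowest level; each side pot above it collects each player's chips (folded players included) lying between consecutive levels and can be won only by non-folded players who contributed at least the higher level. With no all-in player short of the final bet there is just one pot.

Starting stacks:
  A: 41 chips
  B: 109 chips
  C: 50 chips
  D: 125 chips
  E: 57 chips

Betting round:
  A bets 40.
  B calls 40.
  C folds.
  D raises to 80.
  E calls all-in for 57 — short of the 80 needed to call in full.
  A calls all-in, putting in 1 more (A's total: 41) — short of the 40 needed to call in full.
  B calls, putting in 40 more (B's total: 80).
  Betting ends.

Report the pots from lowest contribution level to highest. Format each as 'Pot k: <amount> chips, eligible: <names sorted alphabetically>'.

Contributions: A=41, B=80, D=80, E=57
Folded: C
Pot levels (distinct totals of non-folded players): 41, 57, 80
Layer 1-41: 41 each from A, B, D, E = 41*4 = 164 chips; eligible A, B, D, E
Layer 42-57: 16 each from B, D, E = 16*3 = 48 chips; eligible B, D, E
Layer 58-80: 23 each from B, D = 23*2 = 46 chips; eligible B, D

Pot 1: 164 chips, eligible: A, B, D, E
Pot 2: 48 chips, eligible: B, D, E
Pot 3: 46 chips, eligible: B, D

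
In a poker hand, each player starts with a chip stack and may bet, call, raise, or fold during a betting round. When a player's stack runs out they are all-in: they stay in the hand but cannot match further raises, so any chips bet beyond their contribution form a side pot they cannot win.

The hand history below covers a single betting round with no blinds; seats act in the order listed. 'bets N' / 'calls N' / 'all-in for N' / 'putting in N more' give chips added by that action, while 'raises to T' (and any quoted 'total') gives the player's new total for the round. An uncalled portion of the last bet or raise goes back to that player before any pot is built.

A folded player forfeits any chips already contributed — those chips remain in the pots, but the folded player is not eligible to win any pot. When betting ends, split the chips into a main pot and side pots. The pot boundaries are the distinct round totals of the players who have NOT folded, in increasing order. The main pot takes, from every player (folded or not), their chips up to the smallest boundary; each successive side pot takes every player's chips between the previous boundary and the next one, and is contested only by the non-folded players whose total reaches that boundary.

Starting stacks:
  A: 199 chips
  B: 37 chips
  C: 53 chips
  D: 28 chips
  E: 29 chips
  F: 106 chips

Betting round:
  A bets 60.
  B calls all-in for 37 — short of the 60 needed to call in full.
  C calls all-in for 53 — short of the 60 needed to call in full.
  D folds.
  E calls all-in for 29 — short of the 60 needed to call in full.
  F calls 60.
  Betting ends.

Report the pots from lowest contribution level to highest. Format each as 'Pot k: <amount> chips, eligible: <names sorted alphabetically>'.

Contributions: A=60, B=37, C=53, E=29, F=60
Folded: D
Pot levels (distinct totals of non-folded players): 29, 37, 53, 60
Layer 1-29: 29 each from A, B, C, E, F = 29*5 = 145 chips; eligible A, B, C, E, F
Layer 30-37: 8 each from A, B, C, F = 8*4 = 32 chips; eligible A, B, C, F
Layer 38-53: 16 each from A, C, F = 16*3 = 48 chips; eligible A, C, F
Layer 54-60: 7 each from A, F = 7*2 = 14 chips; eligible A, F

Pot 1: 145 chips, eligible: A, B, C, E, F
Pot 2: 32 chips, eligible: A, B, C, F
Pot 3: 48 chips, eligible: A, C, F
Pot 4: 14 chips, eligible: A, F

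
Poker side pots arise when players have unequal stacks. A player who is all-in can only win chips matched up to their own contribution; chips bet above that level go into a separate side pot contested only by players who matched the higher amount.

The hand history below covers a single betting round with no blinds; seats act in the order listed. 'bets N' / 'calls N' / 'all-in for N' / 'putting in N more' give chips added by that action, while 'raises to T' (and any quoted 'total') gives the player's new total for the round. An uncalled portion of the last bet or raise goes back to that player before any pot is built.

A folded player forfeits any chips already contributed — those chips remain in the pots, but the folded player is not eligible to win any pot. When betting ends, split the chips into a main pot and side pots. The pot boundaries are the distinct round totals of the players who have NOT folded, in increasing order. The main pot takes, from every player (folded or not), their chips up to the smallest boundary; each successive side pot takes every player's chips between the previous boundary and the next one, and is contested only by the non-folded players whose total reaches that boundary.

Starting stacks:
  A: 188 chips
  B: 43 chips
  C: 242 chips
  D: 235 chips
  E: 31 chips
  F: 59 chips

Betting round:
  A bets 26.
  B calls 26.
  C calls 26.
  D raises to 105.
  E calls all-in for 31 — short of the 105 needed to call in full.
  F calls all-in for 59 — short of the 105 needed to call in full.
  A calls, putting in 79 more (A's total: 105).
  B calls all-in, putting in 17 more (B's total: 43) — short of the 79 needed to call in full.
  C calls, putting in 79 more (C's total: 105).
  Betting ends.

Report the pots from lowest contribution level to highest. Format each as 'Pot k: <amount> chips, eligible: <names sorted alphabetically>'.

Pot 1: 186 chips, eligible: A, B, C, D, E, F
Pot 2: 60 chips, eligible: A, B, C, D, F
Pot 3: 64 chips, eligible: A, C, D, F
Pot 4: 138 chips, eligible: A, C, D

Derivation:
Contributions: A=105, B=43, C=105, D=105, E=31, F=59
Pot levels (distinct totals of non-folded players): 31, 43, 59, 105
Layer 1-31: 31 each from A, B, C, D, E, F = 31*6 = 186 chips; eligible A, B, C, D, E, F
Layer 32-43: 12 each from A, B, C, D, F = 12*5 = 60 chips; eligible A, B, C, D, F
Layer 44-59: 16 each from A, C, D, F = 16*4 = 64 chips; eligible A, C, D, F
Layer 60-105: 46 each from A, C, D = 46*3 = 138 chips; eligible A, C, D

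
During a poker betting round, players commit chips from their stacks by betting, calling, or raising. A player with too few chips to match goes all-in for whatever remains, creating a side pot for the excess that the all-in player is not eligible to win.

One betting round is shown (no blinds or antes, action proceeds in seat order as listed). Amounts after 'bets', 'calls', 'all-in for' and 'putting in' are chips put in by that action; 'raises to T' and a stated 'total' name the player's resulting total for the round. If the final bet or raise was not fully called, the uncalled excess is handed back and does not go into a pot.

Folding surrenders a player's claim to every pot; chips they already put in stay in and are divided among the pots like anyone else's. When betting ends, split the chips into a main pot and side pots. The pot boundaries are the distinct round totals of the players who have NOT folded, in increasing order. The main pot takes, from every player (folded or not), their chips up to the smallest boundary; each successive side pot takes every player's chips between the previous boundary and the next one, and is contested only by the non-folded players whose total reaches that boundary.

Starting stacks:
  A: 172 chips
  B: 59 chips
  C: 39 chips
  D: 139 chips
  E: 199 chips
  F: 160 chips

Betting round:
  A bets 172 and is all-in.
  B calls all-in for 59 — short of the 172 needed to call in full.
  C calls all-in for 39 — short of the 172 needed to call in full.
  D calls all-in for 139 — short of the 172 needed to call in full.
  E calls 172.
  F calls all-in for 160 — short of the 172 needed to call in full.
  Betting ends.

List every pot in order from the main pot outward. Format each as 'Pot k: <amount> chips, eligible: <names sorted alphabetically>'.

Contributions: A=172, B=59, C=39, D=139, E=172, F=160
Pot levels (distinct totals of non-folded players): 39, 59, 139, 160, 172
Layer 1-39: 39 each from A, B, C, D, E, F = 39*6 = 234 chips; eligible A, B, C, D, E, F
Layer 40-59: 20 each from A, B, D, E, F = 20*5 = 100 chips; eligible A, B, D, E, F
Layer 60-139: 80 each from A, D, E, F = 80*4 = 320 chips; eligible A, D, E, F
Layer 140-160: 21 each from A, E, F = 21*3 = 63 chips; eligible A, E, F
Layer 161-172: 12 each from A, E = 12*2 = 24 chips; eligible A, E

Pot 1: 234 chips, eligible: A, B, C, D, E, F
Pot 2: 100 chips, eligible: A, B, D, E, F
Pot 3: 320 chips, eligible: A, D, E, F
Pot 4: 63 chips, eligible: A, E, F
Pot 5: 24 chips, eligible: A, E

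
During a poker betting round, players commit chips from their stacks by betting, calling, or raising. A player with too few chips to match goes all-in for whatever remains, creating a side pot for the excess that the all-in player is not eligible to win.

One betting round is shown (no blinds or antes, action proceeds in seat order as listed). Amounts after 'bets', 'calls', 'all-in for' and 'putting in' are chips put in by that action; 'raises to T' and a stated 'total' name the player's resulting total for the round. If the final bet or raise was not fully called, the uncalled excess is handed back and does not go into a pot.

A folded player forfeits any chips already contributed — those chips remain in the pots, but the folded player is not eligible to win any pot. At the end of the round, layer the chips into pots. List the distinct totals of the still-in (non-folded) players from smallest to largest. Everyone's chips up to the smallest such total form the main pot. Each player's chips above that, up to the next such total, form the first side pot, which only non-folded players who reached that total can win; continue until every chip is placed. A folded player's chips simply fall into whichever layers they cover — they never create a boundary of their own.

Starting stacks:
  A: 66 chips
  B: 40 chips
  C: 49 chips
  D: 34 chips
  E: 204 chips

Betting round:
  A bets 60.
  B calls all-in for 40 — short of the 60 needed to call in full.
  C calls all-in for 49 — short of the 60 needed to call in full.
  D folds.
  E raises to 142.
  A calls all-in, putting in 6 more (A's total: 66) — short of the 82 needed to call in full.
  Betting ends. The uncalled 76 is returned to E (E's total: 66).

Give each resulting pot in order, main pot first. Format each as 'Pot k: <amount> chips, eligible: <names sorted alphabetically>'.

Pot 1: 160 chips, eligible: A, B, C, E
Pot 2: 27 chips, eligible: A, C, E
Pot 3: 34 chips, eligible: A, E

Derivation:
Contributions (after 76 returned to E): A=66, B=40, C=49, E=66
Folded: D
Pot levels (distinct totals of non-folded players): 40, 49, 66
Layer 1-40: 40 each from A, B, C, E = 40*4 = 160 chips; eligible A, B, C, E
Layer 41-49: 9 each from A, C, E = 9*3 = 27 chips; eligible A, C, E
Layer 50-66: 17 each from A, E = 17*2 = 34 chips; eligible A, E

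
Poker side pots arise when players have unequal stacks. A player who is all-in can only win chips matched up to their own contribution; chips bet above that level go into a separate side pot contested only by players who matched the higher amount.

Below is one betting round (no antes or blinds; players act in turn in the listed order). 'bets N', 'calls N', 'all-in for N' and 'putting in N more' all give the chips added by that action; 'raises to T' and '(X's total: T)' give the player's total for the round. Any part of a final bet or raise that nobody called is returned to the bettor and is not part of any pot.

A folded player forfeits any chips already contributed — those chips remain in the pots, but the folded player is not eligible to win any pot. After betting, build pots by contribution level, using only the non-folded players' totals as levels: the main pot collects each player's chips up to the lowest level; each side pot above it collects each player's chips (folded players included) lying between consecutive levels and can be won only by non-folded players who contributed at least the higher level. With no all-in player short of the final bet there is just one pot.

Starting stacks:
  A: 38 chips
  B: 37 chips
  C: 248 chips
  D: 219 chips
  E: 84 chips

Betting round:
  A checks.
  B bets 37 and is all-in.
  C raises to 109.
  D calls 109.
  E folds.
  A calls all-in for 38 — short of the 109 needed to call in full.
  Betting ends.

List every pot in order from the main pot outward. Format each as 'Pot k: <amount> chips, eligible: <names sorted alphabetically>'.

Contributions: A=38, B=37, C=109, D=109
Folded: E
Pot levels (distinct totals of non-folded players): 37, 38, 109
Layer 1-37: 37 each from A, B, C, D = 37*4 = 148 chips; eligible A, B, C, D
Layer 38-38: 1 each from A, C, D = 1*3 = 3 chips; eligible A, C, D
Layer 39-109: 71 each from C, D = 71*2 = 142 chips; eligible C, D

Pot 1: 148 chips, eligible: A, B, C, D
Pot 2: 3 chips, eligible: A, C, D
Pot 3: 142 chips, eligible: C, D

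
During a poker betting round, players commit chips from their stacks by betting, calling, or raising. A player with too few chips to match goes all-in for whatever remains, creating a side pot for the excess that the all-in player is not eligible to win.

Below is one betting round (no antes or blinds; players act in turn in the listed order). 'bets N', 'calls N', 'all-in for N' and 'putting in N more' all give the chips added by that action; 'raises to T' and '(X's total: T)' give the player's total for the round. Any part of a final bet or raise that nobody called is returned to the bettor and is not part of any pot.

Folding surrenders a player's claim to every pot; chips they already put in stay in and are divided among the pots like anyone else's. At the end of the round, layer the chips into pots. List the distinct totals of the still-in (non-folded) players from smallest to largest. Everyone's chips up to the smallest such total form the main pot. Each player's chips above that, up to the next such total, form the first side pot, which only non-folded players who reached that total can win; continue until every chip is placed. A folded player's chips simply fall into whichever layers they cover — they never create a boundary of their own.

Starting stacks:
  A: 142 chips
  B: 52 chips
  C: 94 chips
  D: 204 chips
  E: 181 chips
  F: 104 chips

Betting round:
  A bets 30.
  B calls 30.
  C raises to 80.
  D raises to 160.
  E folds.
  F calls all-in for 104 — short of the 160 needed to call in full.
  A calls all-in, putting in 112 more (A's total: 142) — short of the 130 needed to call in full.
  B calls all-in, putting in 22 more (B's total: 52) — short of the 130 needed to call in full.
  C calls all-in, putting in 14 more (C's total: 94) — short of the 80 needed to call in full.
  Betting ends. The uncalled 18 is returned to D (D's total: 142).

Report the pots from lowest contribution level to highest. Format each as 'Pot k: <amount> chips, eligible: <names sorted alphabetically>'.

Pot 1: 260 chips, eligible: A, B, C, D, F
Pot 2: 168 chips, eligible: A, C, D, F
Pot 3: 30 chips, eligible: A, D, F
Pot 4: 76 chips, eligible: A, D

Derivation:
Contributions (after 18 returned to D): A=142, B=52, C=94, D=142, F=104
Folded: E
Pot levels (distinct totals of non-folded players): 52, 94, 104, 142
Layer 1-52: 52 each from A, B, C, D, F = 52*5 = 260 chips; eligible A, B, C, D, F
Layer 53-94: 42 each from A, C, D, F = 42*4 = 168 chips; eligible A, C, D, F
Layer 95-104: 10 each from A, D, F = 10*3 = 30 chips; eligible A, D, F
Layer 105-142: 38 each from A, D = 38*2 = 76 chips; eligible A, D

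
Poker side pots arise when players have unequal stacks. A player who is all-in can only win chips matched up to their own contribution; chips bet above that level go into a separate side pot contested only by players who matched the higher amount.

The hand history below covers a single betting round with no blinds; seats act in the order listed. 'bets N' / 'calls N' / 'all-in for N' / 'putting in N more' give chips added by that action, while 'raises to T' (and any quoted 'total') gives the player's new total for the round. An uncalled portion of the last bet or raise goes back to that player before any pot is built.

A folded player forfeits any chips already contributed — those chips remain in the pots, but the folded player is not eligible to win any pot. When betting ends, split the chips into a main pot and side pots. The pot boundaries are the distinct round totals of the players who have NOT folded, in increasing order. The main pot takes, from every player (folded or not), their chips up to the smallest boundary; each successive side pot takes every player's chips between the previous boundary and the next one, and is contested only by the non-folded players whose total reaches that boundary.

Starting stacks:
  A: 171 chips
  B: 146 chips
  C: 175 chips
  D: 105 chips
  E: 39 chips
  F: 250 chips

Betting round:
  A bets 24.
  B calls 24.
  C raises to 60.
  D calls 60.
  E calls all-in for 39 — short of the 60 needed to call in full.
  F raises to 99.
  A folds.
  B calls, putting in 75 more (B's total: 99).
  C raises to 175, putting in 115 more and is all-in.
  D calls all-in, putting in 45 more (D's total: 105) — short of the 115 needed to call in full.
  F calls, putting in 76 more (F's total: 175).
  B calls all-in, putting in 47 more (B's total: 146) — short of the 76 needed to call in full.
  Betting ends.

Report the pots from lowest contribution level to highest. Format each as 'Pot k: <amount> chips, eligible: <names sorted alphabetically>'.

Contributions: A=24, B=146, C=175, D=105, E=39, F=175
Folded: A
Pot levels (distinct totals of non-folded players): 39, 105, 146, 175
Layer 1-39: A 24 + B 39 + C 39 + D 39 + E 39 + F 39 = 219 chips; eligible B, C, D, E, F
Layer 40-105: 66 each from B, C, D, F = 66*4 = 264 chips; eligible B, C, D, F
Layer 106-146: 41 each from B, C, F = 41*3 = 123 chips; eligible B, C, F
Layer 147-175: 29 each from C, F = 29*2 = 58 chips; eligible C, F

Pot 1: 219 chips, eligible: B, C, D, E, F
Pot 2: 264 chips, eligible: B, C, D, F
Pot 3: 123 chips, eligible: B, C, F
Pot 4: 58 chips, eligible: C, F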